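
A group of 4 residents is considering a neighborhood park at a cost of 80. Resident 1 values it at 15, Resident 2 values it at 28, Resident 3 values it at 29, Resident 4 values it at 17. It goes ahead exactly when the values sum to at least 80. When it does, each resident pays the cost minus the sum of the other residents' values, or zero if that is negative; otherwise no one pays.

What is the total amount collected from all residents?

Total value 89 ≥ cost 80, so it is built.
Resident 1: others sum to 74; max(0, 80 - 74) = 6.
Resident 2: others sum to 61; max(0, 80 - 61) = 19.
Resident 3: others sum to 60; max(0, 80 - 60) = 20.
Resident 4: others sum to 72; max(0, 80 - 72) = 8.
Total collected = 6 + 19 + 20 + 8 = 53.

53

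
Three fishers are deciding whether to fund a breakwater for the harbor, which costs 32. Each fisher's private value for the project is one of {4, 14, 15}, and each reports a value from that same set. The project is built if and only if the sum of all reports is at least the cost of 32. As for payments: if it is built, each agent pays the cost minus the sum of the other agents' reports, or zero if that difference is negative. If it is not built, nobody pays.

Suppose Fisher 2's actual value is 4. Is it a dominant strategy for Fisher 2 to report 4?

Yes

Check each profile of the others' reports and compare truth against every alternative report.
Others report (4, 14): truth gives 0, best alternative gives -10.
Others report (14, 4): truth gives 0, best alternative gives -10.
Others report (4, 15): truth gives 0, best alternative gives -9.
Others report (15, 4): truth gives 0, best alternative gives -9.
Others report (15, 15): truth gives 2, best alternative gives 2.
Others report (14, 15): truth gives 1, best alternative gives 1.
(Remaining 3 profiles checked similarly; truth is weakly best in each.)
In every case the truthful report is at least as good as any alternative, so it is a dominant strategy.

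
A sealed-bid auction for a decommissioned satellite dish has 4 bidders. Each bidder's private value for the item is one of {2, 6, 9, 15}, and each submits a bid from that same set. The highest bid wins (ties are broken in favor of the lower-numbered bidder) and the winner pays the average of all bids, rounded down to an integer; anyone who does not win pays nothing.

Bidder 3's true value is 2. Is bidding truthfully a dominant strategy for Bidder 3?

Check each profile of the others' bids and compare truth against every alternative bid.
Others bid (2, 2, 6): truth gives 0, best alternative gives -2.
Others bid (2, 2, 2): truth gives 0, best alternative gives -1.
Others bid (2, 2, 9): truth gives 0, best alternative gives 0.
Others bid (2, 2, 15): truth gives 0, best alternative gives 0.
Others bid (2, 6, 2): truth gives 0, best alternative gives 0.
Others bid (2, 6, 6): truth gives 0, best alternative gives 0.
(Remaining 58 profiles checked similarly; truth is weakly best in each.)
In every case the truthful bid is at least as good as any alternative, so it is a dominant strategy.

Yes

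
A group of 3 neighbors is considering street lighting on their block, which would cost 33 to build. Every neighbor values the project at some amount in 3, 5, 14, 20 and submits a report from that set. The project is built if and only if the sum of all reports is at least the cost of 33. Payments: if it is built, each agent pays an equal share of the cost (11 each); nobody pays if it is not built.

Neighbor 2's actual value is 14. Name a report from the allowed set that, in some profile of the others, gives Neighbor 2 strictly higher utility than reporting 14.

Suppose Neighbor 1 reports 3 and Neighbor 3 reports 14.
Report 14: project not built, utility 0.
Report 20: project built, pays 11, utility 14 - 11 = 3.
So reporting 20 beats truth here (3 > 0).

20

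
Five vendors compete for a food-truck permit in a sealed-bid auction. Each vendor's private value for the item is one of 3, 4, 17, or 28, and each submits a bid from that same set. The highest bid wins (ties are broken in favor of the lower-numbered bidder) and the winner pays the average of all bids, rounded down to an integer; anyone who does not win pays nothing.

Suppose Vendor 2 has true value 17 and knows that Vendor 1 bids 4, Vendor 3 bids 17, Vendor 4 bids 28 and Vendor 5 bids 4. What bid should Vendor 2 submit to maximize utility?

28

Bid 3: loses, pays 0, utility 0.
Bid 4: loses, pays 0, utility 0.
Bid 17: loses, pays 0, utility 0.
Bid 28: wins, pays 16, utility 17 - 16 = 1.
The best choice is 28 with utility 1.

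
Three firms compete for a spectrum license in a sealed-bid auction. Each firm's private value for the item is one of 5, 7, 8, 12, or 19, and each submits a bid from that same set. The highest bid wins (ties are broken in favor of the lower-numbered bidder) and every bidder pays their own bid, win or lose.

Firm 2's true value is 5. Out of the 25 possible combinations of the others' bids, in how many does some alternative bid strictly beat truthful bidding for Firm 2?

6

Others bid (5, 5): truth gives -5; bid 7 gives -2 > -5. Violating.
Others bid (5, 7): truth gives -5; bid 7 gives -2 > -5. Violating.
Others bid (5, 8): truth gives -5; bid 8 gives -3 > -5. Violating.
Others bid (7, 5): truth gives -5; bid 8 gives -3 > -5. Violating.
Others bid (5, 12): truth gives -5; no alternative beats it.
Others bid (5, 19): truth gives -5; no alternative beats it.
(Checking all 25 profiles: 6 have a profitable deviation, 19 do not.)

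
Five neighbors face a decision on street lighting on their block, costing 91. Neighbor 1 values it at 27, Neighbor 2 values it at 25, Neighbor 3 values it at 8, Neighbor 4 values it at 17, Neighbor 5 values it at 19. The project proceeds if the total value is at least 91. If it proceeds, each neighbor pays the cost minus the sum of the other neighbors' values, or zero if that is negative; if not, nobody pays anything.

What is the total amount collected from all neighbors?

Total value 96 ≥ cost 91, so it is built.
Neighbor 1: others sum to 69; max(0, 91 - 69) = 22.
Neighbor 2: others sum to 71; max(0, 91 - 71) = 20.
Neighbor 3: others sum to 88; max(0, 91 - 88) = 3.
Neighbor 4: others sum to 79; max(0, 91 - 79) = 12.
Neighbor 5: others sum to 77; max(0, 91 - 77) = 14.
Total collected = 22 + 20 + 3 + 12 + 14 = 71.

71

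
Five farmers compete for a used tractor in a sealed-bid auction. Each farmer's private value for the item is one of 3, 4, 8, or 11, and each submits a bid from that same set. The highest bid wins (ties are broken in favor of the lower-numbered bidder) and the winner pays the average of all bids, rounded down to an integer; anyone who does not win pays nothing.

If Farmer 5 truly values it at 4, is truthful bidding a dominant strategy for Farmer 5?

Check each profile of the others' bids and compare truth against every alternative bid.
Others bid (3, 3, 3, 3): truth gives 1, best alternative gives 0.
Others bid (3, 3, 3, 4): truth gives 0, best alternative gives 0.
Others bid (3, 3, 3, 8): truth gives 0, best alternative gives 0.
Others bid (3, 3, 3, 11): truth gives 0, best alternative gives 0.
Others bid (3, 3, 4, 3): truth gives 0, best alternative gives 0.
Others bid (3, 3, 4, 4): truth gives 0, best alternative gives 0.
(Remaining 250 profiles checked similarly; truth is weakly best in each.)
In every case the truthful bid is at least as good as any alternative, so it is a dominant strategy.

Yes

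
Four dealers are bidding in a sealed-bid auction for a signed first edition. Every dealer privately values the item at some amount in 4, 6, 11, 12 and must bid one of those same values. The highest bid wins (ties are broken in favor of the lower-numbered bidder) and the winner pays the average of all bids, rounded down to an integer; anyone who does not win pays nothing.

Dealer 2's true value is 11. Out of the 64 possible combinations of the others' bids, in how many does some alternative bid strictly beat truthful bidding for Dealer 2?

30

Others bid (4, 4, 4): truth gives 6; bid 6 gives 7 > 6. Violating.
Others bid (4, 4, 6): truth gives 5; bid 6 gives 6 > 5. Violating.
Others bid (4, 4, 12): truth gives 0; bid 12 gives 3 > 0. Violating.
Others bid (4, 6, 4): truth gives 5; bid 6 gives 6 > 5. Violating.
Others bid (4, 4, 11): truth gives 4; no alternative beats it.
Others bid (4, 6, 11): truth gives 3; no alternative beats it.
(Checking all 64 profiles: 30 have a profitable deviation, 34 do not.)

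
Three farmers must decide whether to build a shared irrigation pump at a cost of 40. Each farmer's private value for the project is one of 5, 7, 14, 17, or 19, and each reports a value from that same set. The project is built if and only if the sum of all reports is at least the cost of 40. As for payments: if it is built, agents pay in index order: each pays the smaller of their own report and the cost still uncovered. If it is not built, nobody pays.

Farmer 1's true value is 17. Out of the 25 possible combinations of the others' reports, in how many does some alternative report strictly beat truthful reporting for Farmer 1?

11

Others report (7, 19): truth gives 0; report 14 gives 3 > 0. Violating.
Others report (14, 14): truth gives 0; report 14 gives 3 > 0. Violating.
Others report (14, 17): truth gives 0; report 14 gives 3 > 0. Violating.
Others report (14, 19): truth gives 0; report 7 gives 10 > 0. Violating.
Others report (5, 5): truth gives 0; no alternative beats it.
Others report (5, 7): truth gives 0; no alternative beats it.
(Checking all 25 profiles: 11 have a profitable deviation, 14 do not.)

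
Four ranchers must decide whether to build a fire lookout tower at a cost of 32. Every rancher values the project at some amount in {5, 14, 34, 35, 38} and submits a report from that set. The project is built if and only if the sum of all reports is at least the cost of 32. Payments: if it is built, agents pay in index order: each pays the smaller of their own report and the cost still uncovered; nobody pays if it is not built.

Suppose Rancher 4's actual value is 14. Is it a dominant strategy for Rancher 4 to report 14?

Check each profile of the others' reports and compare truth against every alternative report.
Others report (5, 5, 34): truth gives 14, best alternative gives 14.
Others report (5, 5, 35): truth gives 14, best alternative gives 14.
Others report (5, 5, 38): truth gives 14, best alternative gives 14.
Others report (5, 14, 14): truth gives 14, best alternative gives 14.
Others report (5, 14, 34): truth gives 14, best alternative gives 14.
Others report (5, 14, 35): truth gives 14, best alternative gives 14.
(Remaining 119 profiles checked similarly; truth is weakly best in each.)
In every case the truthful report is at least as good as any alternative, so it is a dominant strategy.

Yes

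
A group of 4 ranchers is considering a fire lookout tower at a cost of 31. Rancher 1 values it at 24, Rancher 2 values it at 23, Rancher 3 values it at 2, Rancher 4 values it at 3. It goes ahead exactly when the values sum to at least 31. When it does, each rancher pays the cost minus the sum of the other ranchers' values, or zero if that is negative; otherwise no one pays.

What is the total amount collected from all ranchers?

Total value 52 ≥ cost 31, so it is built.
Rancher 1: others sum to 28; max(0, 31 - 28) = 3.
Rancher 2: others sum to 29; max(0, 31 - 29) = 2.
Rancher 3: others sum to 50; max(0, 31 - 50) = 0.
Rancher 4: others sum to 49; max(0, 31 - 49) = 0.
Total collected = 3 + 2 + 0 + 0 = 5.

5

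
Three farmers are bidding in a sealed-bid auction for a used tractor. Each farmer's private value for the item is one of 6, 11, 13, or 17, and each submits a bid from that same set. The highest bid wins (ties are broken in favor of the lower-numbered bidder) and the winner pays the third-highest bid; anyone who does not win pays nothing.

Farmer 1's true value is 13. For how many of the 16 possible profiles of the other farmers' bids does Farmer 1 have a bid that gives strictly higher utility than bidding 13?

4

Others bid (6, 17): truth gives 0; bid 17 gives 7 > 0. Violating.
Others bid (11, 17): truth gives 0; bid 17 gives 2 > 0. Violating.
Others bid (17, 6): truth gives 0; bid 17 gives 7 > 0. Violating.
Others bid (17, 11): truth gives 0; bid 17 gives 2 > 0. Violating.
Others bid (6, 6): truth gives 7; no alternative beats it.
Others bid (6, 11): truth gives 7; no alternative beats it.
(Checking all 16 profiles: 4 have a profitable deviation, 12 do not.)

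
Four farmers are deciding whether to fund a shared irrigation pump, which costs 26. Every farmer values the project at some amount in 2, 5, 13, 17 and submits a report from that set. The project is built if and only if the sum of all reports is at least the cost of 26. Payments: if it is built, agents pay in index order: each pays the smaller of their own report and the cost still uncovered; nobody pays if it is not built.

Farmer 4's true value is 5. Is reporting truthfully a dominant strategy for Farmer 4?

Check each profile of the others' reports and compare truth against every alternative report.
Others report (2, 13, 13): truth gives 5, best alternative gives 5.
Others report (2, 13, 17): truth gives 5, best alternative gives 5.
Others report (2, 17, 13): truth gives 5, best alternative gives 5.
Others report (2, 17, 17): truth gives 5, best alternative gives 5.
Others report (5, 5, 17): truth gives 5, best alternative gives 5.
Others report (5, 13, 13): truth gives 5, best alternative gives 5.
(Remaining 58 profiles checked similarly; truth is weakly best in each.)
In every case the truthful report is at least as good as any alternative, so it is a dominant strategy.

Yes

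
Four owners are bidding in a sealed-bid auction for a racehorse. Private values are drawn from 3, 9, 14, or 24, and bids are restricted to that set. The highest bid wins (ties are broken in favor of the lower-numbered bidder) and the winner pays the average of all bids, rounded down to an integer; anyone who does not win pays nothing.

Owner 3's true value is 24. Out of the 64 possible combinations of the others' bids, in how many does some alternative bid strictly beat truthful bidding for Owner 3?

Others bid (3, 3, 3): truth gives 16; bid 9 gives 20 > 16. Violating.
Others bid (3, 3, 9): truth gives 15; bid 9 gives 18 > 15. Violating.
Others bid (3, 3, 14): truth gives 13; bid 14 gives 16 > 13. Violating.
Others bid (3, 9, 3): truth gives 15; bid 14 gives 17 > 15. Violating.
Others bid (3, 3, 24): truth gives 11; no alternative beats it.
Others bid (3, 9, 24): truth gives 9; no alternative beats it.
(Checking all 64 profiles: 12 have a profitable deviation, 52 do not.)

12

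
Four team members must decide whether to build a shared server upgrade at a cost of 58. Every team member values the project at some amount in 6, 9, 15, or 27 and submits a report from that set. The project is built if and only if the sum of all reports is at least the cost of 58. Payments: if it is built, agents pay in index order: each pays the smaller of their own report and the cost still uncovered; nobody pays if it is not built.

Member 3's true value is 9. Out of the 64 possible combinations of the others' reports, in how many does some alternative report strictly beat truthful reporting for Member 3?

9

Others report (6, 27, 27): truth gives 0; report 6 gives 3 > 0. Violating.
Others report (9, 27, 27): truth gives 0; report 6 gives 3 > 0. Violating.
Others report (15, 15, 27): truth gives 0; report 6 gives 3 > 0. Violating.
Others report (15, 27, 15): truth gives 0; report 6 gives 3 > 0. Violating.
Others report (6, 6, 6): truth gives 0; no alternative beats it.
Others report (6, 6, 9): truth gives 0; no alternative beats it.
(Checking all 64 profiles: 9 have a profitable deviation, 55 do not.)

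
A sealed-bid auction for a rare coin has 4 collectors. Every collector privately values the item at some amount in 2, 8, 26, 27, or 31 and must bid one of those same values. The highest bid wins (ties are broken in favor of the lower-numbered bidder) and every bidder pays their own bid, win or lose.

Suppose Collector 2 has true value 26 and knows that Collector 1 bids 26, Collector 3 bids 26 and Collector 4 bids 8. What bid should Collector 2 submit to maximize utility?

27

Bid 2: loses but pays 2, utility -2.
Bid 8: loses but pays 8, utility -8.
Bid 26: loses but pays 26, utility -26.
Bid 27: wins, pays 27, utility 26 - 27 = -1.
Bid 31: wins, pays 31, utility 26 - 31 = -5.
The best choice is 27 with utility -1.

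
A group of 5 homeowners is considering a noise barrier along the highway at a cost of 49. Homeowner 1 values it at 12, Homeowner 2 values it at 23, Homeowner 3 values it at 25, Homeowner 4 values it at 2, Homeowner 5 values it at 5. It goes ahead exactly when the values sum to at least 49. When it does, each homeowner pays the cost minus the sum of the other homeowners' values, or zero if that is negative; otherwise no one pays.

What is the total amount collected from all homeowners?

Total value 67 ≥ cost 49, so it is built.
Homeowner 1: others sum to 55; max(0, 49 - 55) = 0.
Homeowner 2: others sum to 44; max(0, 49 - 44) = 5.
Homeowner 3: others sum to 42; max(0, 49 - 42) = 7.
Homeowner 4: others sum to 65; max(0, 49 - 65) = 0.
Homeowner 5: others sum to 62; max(0, 49 - 62) = 0.
Total collected = 0 + 5 + 7 + 0 + 0 = 12.

12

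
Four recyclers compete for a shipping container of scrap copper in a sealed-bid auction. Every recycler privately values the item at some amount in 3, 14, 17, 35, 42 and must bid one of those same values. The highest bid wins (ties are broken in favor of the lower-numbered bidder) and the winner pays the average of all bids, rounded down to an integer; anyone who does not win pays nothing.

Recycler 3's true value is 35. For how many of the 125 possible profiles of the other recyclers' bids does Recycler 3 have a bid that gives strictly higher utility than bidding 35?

Others bid (3, 3, 3): truth gives 24; bid 14 gives 30 > 24. Violating.
Others bid (3, 3, 14): truth gives 22; bid 14 gives 27 > 22. Violating.
Others bid (3, 3, 17): truth gives 21; bid 17 gives 25 > 21. Violating.
Others bid (3, 3, 42): truth gives 0; bid 42 gives 13 > 0. Violating.
Others bid (3, 3, 35): truth gives 16; no alternative beats it.
Others bid (3, 14, 35): truth gives 14; no alternative beats it.
(Checking all 125 profiles: 54 have a profitable deviation, 71 do not.)

54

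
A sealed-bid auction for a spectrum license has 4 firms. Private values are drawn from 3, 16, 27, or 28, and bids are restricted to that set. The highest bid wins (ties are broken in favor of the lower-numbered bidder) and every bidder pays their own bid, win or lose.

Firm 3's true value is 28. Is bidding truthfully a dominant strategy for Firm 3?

Consider the case where Firm 1 bids 3, Firm 2 bids 3 and Firm 4 bids 3.
Truthful bid 28: wins, pays 28, utility 28 - 28 = 0.
Bid 16 instead: wins, pays 16, utility 28 - 16 = 12.
Since 12 > 0, bidding 16 is strictly better here, so truthful bidding is not dominant.

No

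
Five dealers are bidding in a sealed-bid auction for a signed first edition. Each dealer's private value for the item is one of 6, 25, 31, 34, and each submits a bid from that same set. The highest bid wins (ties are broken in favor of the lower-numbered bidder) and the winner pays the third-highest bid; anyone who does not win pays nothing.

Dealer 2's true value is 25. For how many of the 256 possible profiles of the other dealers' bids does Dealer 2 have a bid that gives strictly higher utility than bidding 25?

8

Others bid (6, 6, 6, 31): truth gives 0; bid 31 gives 19 > 0. Violating.
Others bid (6, 6, 6, 34): truth gives 0; bid 34 gives 19 > 0. Violating.
Others bid (6, 6, 31, 6): truth gives 0; bid 31 gives 19 > 0. Violating.
Others bid (6, 6, 34, 6): truth gives 0; bid 34 gives 19 > 0. Violating.
Others bid (6, 6, 6, 6): truth gives 19; no alternative beats it.
Others bid (6, 6, 6, 25): truth gives 19; no alternative beats it.
(Checking all 256 profiles: 8 have a profitable deviation, 248 do not.)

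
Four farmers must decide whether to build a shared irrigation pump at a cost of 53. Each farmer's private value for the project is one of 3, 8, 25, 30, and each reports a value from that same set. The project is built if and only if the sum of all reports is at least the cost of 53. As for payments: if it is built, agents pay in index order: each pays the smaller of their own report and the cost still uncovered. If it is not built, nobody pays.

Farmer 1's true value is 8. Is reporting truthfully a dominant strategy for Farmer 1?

Consider the case where Farmer 2 reports 3, Farmer 3 reports 25 and Farmer 4 reports 25.
Truthful report 8: project built, pays 8, utility 8 - 8 = 0.
Report 3 instead: project built, pays 3, utility 8 - 3 = 5.
Since 5 > 0, reporting 3 is strictly better here, so truthful reporting is not dominant.

No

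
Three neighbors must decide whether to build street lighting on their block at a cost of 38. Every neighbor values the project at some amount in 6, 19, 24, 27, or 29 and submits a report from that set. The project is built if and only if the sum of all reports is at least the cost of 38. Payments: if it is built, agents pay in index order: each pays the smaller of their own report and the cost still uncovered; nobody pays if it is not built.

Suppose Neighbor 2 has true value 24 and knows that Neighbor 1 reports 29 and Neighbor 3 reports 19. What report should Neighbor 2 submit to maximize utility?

6

Report 6: project built, pays 6, utility 24 - 6 = 18.
Report 19: project built, pays 9, utility 24 - 9 = 15.
Report 24: project built, pays 9, utility 24 - 9 = 15.
Report 27: project built, pays 9, utility 24 - 9 = 15.
Report 29: project built, pays 9, utility 24 - 9 = 15.
The best choice is 6 with utility 18.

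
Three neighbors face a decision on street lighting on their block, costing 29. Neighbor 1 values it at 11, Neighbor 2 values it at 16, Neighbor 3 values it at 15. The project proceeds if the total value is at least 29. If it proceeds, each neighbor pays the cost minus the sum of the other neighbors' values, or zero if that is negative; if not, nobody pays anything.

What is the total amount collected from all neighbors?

Total value 42 ≥ cost 29, so it is built.
Neighbor 1: others sum to 31; max(0, 29 - 31) = 0.
Neighbor 2: others sum to 26; max(0, 29 - 26) = 3.
Neighbor 3: others sum to 27; max(0, 29 - 27) = 2.
Total collected = 0 + 3 + 2 = 5.

5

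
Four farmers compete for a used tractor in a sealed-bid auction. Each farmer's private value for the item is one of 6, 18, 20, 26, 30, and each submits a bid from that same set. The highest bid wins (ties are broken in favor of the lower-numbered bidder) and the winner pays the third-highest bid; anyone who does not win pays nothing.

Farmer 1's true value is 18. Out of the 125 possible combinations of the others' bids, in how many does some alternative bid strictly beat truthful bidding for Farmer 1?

Others bid (6, 6, 20): truth gives 0; bid 20 gives 12 > 0. Violating.
Others bid (6, 6, 26): truth gives 0; bid 26 gives 12 > 0. Violating.
Others bid (6, 6, 30): truth gives 0; bid 30 gives 12 > 0. Violating.
Others bid (6, 20, 6): truth gives 0; bid 20 gives 12 > 0. Violating.
Others bid (6, 6, 6): truth gives 12; no alternative beats it.
Others bid (6, 6, 18): truth gives 12; no alternative beats it.
(Checking all 125 profiles: 9 have a profitable deviation, 116 do not.)

9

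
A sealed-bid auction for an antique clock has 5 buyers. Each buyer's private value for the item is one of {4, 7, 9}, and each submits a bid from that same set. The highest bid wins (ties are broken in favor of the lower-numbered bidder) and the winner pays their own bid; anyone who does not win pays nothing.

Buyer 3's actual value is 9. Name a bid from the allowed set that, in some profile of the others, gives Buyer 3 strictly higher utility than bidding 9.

Suppose Buyer 1 bids 4, Buyer 2 bids 4, Buyer 4 bids 4 and Buyer 5 bids 4.
Bid 9: wins, pays 9, utility 9 - 9 = 0.
Bid 7: wins, pays 7, utility 9 - 7 = 2.
So bidding 7 beats truth here (2 > 0).

7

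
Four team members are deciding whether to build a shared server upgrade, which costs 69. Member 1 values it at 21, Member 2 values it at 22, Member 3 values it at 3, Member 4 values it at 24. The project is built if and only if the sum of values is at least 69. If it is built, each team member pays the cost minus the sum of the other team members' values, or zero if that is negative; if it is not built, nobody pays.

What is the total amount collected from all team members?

66

Total value 70 ≥ cost 69, so it is built.
Member 1: others sum to 49; max(0, 69 - 49) = 20.
Member 2: others sum to 48; max(0, 69 - 48) = 21.
Member 3: others sum to 67; max(0, 69 - 67) = 2.
Member 4: others sum to 46; max(0, 69 - 46) = 23.
Total collected = 20 + 21 + 2 + 23 = 66.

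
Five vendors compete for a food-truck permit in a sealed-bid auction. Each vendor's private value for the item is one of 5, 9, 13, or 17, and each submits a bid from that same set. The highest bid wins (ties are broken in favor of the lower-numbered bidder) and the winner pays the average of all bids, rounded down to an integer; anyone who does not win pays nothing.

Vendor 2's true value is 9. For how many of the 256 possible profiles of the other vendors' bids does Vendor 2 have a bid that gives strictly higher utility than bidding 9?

Others bid (5, 5, 5, 13): truth gives 0; bid 13 gives 1 > 0. Violating.
Others bid (5, 5, 13, 5): truth gives 0; bid 13 gives 1 > 0. Violating.
Others bid (5, 13, 5, 5): truth gives 0; bid 13 gives 1 > 0. Violating.
Others bid (9, 5, 5, 5): truth gives 0; bid 13 gives 2 > 0. Violating.
Others bid (5, 5, 5, 5): truth gives 4; no alternative beats it.
Others bid (5, 5, 5, 9): truth gives 3; no alternative beats it.
(Checking all 256 profiles: 7 have a profitable deviation, 249 do not.)

7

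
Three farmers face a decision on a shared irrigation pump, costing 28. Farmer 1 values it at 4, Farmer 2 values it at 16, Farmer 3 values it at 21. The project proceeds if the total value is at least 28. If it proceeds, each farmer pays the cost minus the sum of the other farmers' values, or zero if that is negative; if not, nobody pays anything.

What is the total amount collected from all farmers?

Total value 41 ≥ cost 28, so it is built.
Farmer 1: others sum to 37; max(0, 28 - 37) = 0.
Farmer 2: others sum to 25; max(0, 28 - 25) = 3.
Farmer 3: others sum to 20; max(0, 28 - 20) = 8.
Total collected = 0 + 3 + 8 = 11.

11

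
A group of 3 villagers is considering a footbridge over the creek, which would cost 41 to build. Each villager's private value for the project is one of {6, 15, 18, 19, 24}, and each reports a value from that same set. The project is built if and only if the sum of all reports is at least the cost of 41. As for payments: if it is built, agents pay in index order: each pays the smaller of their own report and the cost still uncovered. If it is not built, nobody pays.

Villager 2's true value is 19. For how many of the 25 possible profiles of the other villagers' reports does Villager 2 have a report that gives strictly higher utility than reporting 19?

22

Others report (6, 18): truth gives 0; report 18 gives 1 > 0. Violating.
Others report (6, 19): truth gives 0; report 18 gives 1 > 0. Violating.
Others report (6, 24): truth gives 0; report 15 gives 4 > 0. Violating.
Others report (15, 15): truth gives 0; report 15 gives 4 > 0. Violating.
Others report (6, 6): truth gives 0; no alternative beats it.
Others report (6, 15): truth gives 0; no alternative beats it.
(Checking all 25 profiles: 22 have a profitable deviation, 3 do not.)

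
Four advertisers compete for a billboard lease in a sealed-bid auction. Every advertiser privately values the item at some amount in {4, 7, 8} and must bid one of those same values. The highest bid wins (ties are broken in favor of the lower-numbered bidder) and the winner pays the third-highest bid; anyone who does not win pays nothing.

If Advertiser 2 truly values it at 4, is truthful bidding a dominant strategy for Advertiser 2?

Yes

Check each profile of the others' bids and compare truth against every alternative bid.
Others bid (4, 7, 7): truth gives 0, best alternative gives -3.
Others bid (4, 4, 4): truth gives 0, best alternative gives 0.
Others bid (4, 4, 7): truth gives 0, best alternative gives 0.
Others bid (4, 4, 8): truth gives 0, best alternative gives 0.
Others bid (4, 7, 4): truth gives 0, best alternative gives 0.
Others bid (4, 7, 8): truth gives 0, best alternative gives 0.
(Remaining 21 profiles checked similarly; truth is weakly best in each.)
In every case the truthful bid is at least as good as any alternative, so it is a dominant strategy.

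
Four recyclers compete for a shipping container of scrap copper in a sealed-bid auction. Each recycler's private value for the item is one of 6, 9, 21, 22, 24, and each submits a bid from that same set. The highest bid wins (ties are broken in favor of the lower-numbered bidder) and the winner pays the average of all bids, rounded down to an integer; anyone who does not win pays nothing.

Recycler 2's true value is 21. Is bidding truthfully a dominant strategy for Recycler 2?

No

Consider the case where Recycler 1 bids 6, Recycler 3 bids 6 and Recycler 4 bids 6.
Truthful bid 21: wins, pays 9, utility 21 - 9 = 12.
Bid 9 instead: wins, pays 6, utility 21 - 6 = 15.
Since 15 > 12, bidding 9 is strictly better here, so truthful bidding is not dominant.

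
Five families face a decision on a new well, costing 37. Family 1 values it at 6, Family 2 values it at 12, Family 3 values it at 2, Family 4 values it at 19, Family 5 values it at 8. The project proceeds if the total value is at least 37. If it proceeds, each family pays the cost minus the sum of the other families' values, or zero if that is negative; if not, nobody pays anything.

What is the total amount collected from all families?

11

Total value 47 ≥ cost 37, so it is built.
Family 1: others sum to 41; max(0, 37 - 41) = 0.
Family 2: others sum to 35; max(0, 37 - 35) = 2.
Family 3: others sum to 45; max(0, 37 - 45) = 0.
Family 4: others sum to 28; max(0, 37 - 28) = 9.
Family 5: others sum to 39; max(0, 37 - 39) = 0.
Total collected = 0 + 2 + 0 + 9 + 0 = 11.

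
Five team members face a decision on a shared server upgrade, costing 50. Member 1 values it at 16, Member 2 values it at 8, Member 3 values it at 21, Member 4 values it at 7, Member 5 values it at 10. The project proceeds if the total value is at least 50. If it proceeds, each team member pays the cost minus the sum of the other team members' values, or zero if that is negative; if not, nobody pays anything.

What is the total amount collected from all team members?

Total value 62 ≥ cost 50, so it is built.
Member 1: others sum to 46; max(0, 50 - 46) = 4.
Member 2: others sum to 54; max(0, 50 - 54) = 0.
Member 3: others sum to 41; max(0, 50 - 41) = 9.
Member 4: others sum to 55; max(0, 50 - 55) = 0.
Member 5: others sum to 52; max(0, 50 - 52) = 0.
Total collected = 4 + 0 + 9 + 0 + 0 = 13.

13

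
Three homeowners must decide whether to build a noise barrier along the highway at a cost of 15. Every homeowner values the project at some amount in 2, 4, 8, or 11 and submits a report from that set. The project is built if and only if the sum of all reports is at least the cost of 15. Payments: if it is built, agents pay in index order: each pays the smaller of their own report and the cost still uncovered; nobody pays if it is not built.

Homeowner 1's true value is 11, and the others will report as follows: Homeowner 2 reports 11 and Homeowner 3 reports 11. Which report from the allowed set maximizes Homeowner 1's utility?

Report 2: project built, pays 2, utility 11 - 2 = 9.
Report 4: project built, pays 4, utility 11 - 4 = 7.
Report 8: project built, pays 8, utility 11 - 8 = 3.
Report 11: project built, pays 11, utility 11 - 11 = 0.
The best choice is 2 with utility 9.

2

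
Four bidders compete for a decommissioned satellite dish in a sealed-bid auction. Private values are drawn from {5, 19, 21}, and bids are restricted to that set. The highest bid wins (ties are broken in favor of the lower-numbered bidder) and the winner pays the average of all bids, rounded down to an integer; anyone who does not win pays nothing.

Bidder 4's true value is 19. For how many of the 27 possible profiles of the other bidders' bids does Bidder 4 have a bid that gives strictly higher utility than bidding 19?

6

Others bid (5, 5, 19): truth gives 0; bid 21 gives 7 > 0. Violating.
Others bid (5, 19, 5): truth gives 0; bid 21 gives 7 > 0. Violating.
Others bid (5, 19, 19): truth gives 0; bid 21 gives 3 > 0. Violating.
Others bid (19, 5, 5): truth gives 0; bid 21 gives 7 > 0. Violating.
Others bid (5, 5, 5): truth gives 11; no alternative beats it.
Others bid (5, 5, 21): truth gives 0; no alternative beats it.
(Checking all 27 profiles: 6 have a profitable deviation, 21 do not.)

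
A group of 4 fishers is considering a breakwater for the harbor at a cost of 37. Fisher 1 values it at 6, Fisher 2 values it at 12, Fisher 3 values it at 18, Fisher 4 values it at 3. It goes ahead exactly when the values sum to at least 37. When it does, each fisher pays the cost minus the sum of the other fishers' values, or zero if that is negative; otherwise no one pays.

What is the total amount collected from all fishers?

31

Total value 39 ≥ cost 37, so it is built.
Fisher 1: others sum to 33; max(0, 37 - 33) = 4.
Fisher 2: others sum to 27; max(0, 37 - 27) = 10.
Fisher 3: others sum to 21; max(0, 37 - 21) = 16.
Fisher 4: others sum to 36; max(0, 37 - 36) = 1.
Total collected = 4 + 10 + 16 + 1 = 31.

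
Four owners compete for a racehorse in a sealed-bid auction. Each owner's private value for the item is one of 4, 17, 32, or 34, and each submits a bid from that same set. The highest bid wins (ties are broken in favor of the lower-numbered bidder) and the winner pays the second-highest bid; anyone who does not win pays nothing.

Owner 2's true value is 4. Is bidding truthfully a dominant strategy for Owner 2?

Check each profile of the others' bids and compare truth against every alternative bid.
Others bid (4, 4, 17): truth gives 0, best alternative gives -13.
Others bid (4, 17, 4): truth gives 0, best alternative gives -13.
Others bid (4, 17, 17): truth gives 0, best alternative gives -13.
Others bid (4, 4, 4): truth gives 0, best alternative gives 0.
Others bid (4, 4, 32): truth gives 0, best alternative gives 0.
Others bid (4, 4, 34): truth gives 0, best alternative gives 0.
(Remaining 58 profiles checked similarly; truth is weakly best in each.)
In every case the truthful bid is at least as good as any alternative, so it is a dominant strategy.

Yes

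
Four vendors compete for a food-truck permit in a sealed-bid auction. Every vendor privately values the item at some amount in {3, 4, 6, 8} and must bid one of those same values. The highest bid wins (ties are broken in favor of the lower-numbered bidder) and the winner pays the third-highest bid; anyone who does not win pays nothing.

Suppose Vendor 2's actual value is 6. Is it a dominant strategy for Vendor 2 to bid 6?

No

Consider the case where Vendor 1 bids 3, Vendor 3 bids 3 and Vendor 4 bids 8.
Truthful bid 6: loses, pays 0, utility 0.
Bid 8 instead: wins, pays 3, utility 6 - 3 = 3.
Since 3 > 0, bidding 8 is strictly better here, so truthful bidding is not dominant.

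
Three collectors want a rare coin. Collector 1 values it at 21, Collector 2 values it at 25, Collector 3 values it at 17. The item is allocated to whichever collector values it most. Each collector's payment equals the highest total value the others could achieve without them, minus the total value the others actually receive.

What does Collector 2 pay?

Collector 2 has the highest value and receives the item.
Without Collector 2, the item would go to the next-highest value, 21, so the others could achieve 21.
With Collector 2 present and winning, the others receive nothing, so their total is 0.
Payment = 21 - 0 = 21.

21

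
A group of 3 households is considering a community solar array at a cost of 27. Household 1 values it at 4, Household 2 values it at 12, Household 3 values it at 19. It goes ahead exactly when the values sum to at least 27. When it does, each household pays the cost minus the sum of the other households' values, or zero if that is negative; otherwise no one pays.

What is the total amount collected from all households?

Total value 35 ≥ cost 27, so it is built.
Household 1: others sum to 31; max(0, 27 - 31) = 0.
Household 2: others sum to 23; max(0, 27 - 23) = 4.
Household 3: others sum to 16; max(0, 27 - 16) = 11.
Total collected = 0 + 4 + 11 = 15.

15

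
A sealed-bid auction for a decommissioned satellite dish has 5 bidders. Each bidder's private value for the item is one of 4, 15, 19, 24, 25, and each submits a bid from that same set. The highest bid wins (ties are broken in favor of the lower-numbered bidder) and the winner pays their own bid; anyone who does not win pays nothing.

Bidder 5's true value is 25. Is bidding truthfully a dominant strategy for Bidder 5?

No

Consider the case where Bidder 1 bids 4, Bidder 2 bids 4, Bidder 3 bids 4 and Bidder 4 bids 4.
Truthful bid 25: wins, pays 25, utility 25 - 25 = 0.
Bid 15 instead: wins, pays 15, utility 25 - 15 = 10.
Since 10 > 0, bidding 15 is strictly better here, so truthful bidding is not dominant.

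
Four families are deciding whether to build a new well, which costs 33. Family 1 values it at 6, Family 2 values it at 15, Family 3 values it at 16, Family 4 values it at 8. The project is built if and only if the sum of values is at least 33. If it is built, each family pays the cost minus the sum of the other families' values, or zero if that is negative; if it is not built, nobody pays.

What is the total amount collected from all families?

Total value 45 ≥ cost 33, so it is built.
Family 1: others sum to 39; max(0, 33 - 39) = 0.
Family 2: others sum to 30; max(0, 33 - 30) = 3.
Family 3: others sum to 29; max(0, 33 - 29) = 4.
Family 4: others sum to 37; max(0, 33 - 37) = 0.
Total collected = 0 + 3 + 4 + 0 = 7.

7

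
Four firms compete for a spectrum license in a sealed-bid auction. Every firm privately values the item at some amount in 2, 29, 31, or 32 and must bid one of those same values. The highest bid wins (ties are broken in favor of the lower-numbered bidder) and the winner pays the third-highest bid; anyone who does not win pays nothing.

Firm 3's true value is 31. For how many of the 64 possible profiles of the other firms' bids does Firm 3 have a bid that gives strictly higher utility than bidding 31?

Others bid (2, 2, 32): truth gives 0; bid 32 gives 29 > 0. Violating.
Others bid (2, 29, 32): truth gives 0; bid 32 gives 2 > 0. Violating.
Others bid (2, 31, 2): truth gives 0; bid 32 gives 29 > 0. Violating.
Others bid (2, 31, 29): truth gives 0; bid 32 gives 2 > 0. Violating.
Others bid (2, 2, 2): truth gives 29; no alternative beats it.
Others bid (2, 2, 29): truth gives 29; no alternative beats it.
(Checking all 64 profiles: 12 have a profitable deviation, 52 do not.)

12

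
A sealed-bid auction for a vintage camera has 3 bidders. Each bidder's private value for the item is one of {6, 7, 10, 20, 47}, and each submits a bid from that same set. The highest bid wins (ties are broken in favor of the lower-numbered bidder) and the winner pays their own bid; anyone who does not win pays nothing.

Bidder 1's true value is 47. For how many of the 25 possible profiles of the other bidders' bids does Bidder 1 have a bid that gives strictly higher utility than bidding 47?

Others bid (6, 6): truth gives 0; bid 6 gives 41 > 0. Violating.
Others bid (6, 7): truth gives 0; bid 7 gives 40 > 0. Violating.
Others bid (6, 10): truth gives 0; bid 10 gives 37 > 0. Violating.
Others bid (6, 20): truth gives 0; bid 20 gives 27 > 0. Violating.
Others bid (6, 47): truth gives 0; no alternative beats it.
Others bid (7, 47): truth gives 0; no alternative beats it.
(Checking all 25 profiles: 16 have a profitable deviation, 9 do not.)

16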